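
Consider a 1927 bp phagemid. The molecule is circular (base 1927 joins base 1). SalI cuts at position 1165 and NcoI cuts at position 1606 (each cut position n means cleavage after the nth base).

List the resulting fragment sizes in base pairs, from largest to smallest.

1486, 441 bp

Combined cut positions (sorted): 1165, 1606.
Circular molecule, 2 cuts → 2 fragments:
  1606 − 1165 = 441 bp
  wrap: 1927 − 1606 + 1165 = 1486 bp
Sorted largest to smallest: 1486, 441 bp.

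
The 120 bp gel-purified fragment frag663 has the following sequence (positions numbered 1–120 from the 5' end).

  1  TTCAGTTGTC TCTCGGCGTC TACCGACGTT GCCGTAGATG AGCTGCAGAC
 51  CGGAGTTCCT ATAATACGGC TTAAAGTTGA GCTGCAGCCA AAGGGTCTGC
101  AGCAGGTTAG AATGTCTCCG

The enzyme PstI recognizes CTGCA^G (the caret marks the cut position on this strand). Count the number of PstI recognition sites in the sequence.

3

CTGCAG occurs starting at positions 43, 82, 97.
PstI cuts at 3 sites.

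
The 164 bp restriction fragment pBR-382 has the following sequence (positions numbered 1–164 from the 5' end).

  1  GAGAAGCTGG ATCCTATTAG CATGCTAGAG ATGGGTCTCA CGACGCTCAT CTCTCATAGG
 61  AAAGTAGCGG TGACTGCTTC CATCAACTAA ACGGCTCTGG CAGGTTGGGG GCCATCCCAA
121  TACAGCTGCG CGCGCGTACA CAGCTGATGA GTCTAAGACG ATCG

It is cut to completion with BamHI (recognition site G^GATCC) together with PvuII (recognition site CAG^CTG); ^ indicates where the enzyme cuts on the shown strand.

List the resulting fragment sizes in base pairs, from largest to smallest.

116, 21, 18, 9 bp

The BamHI site (GGATCC) starts at position 9.
BamHI cuts after the first base of each site, so after position 9.
PvuII sites (CAGCTG) start at positions 123, 141.
PvuII cuts after base 3 of each site, so after positions 125, 143.
Combined cut positions: 9, 125, 143.
Linear molecule, 3 cuts → 4 fragments:
  1–9 → 9 bp
  10–125 → 116 bp
  126–143 → 18 bp
  144–164 → 21 bp
Sorted largest to smallest: 116, 21, 18, 9 bp.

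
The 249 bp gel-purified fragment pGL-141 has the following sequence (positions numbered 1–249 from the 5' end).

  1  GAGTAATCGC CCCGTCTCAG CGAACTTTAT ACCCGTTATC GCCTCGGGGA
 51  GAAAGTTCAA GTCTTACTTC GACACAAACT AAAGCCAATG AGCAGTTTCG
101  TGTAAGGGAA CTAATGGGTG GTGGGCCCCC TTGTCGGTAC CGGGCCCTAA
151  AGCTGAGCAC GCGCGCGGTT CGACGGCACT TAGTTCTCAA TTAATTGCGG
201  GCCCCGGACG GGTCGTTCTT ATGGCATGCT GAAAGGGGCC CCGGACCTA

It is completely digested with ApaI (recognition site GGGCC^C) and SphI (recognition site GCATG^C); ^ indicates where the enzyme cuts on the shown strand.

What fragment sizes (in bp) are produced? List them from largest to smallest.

ApaI sites (GGGCCC) start at positions 123, 142, 199, 236.
ApaI cuts after base 5 of each site (before the last base), so after positions 127, 146, 203, 240.
The SphI site (GCATGC) starts at position 224.
SphI cuts after base 5 of each site (before the last base), so after position 228.
Combined cut positions: 127, 146, 203, 228, 240.
Linear molecule, 5 cuts → 6 fragments:
  1–127 → 127 bp
  128–146 → 19 bp
  147–203 → 57 bp
  204–228 → 25 bp
  229–240 → 12 bp
  241–249 → 9 bp
Sorted largest to smallest: 127, 57, 25, 19, 12, 9 bp.

127, 57, 25, 19, 12, 9 bp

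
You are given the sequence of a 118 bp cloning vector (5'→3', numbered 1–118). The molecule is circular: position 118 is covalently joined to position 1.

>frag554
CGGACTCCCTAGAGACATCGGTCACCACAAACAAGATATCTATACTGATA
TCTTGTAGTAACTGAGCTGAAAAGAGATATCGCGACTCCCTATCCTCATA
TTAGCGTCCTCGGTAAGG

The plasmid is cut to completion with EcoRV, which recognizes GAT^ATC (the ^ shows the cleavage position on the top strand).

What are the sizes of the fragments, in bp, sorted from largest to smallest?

77, 29, 12 bp

EcoRV sites (GATATC) start at positions 35, 47, 76.
EcoRV cuts after base 3 of each site, so after positions 37, 49, 78.
Circular molecule, 3 cuts → 3 fragments:
  38–49 → 12 bp
  50–78 → 29 bp
  79–118 then 1–37 → 40 + 37 = 77 bp
Sorted largest to smallest: 77, 29, 12 bp.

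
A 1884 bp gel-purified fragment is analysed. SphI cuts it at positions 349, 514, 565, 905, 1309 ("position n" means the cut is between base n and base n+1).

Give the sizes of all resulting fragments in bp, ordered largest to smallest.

575, 404, 349, 340, 165, 51 bp

Linear molecule, 5 cuts → 6 fragments:
  349 − 0 = 349 bp
  514 − 349 = 165 bp
  565 − 514 = 51 bp
  905 − 565 = 340 bp
  1309 − 905 = 404 bp
  1884 − 1309 = 575 bp
Sorted largest to smallest: 575, 404, 349, 340, 165, 51 bp.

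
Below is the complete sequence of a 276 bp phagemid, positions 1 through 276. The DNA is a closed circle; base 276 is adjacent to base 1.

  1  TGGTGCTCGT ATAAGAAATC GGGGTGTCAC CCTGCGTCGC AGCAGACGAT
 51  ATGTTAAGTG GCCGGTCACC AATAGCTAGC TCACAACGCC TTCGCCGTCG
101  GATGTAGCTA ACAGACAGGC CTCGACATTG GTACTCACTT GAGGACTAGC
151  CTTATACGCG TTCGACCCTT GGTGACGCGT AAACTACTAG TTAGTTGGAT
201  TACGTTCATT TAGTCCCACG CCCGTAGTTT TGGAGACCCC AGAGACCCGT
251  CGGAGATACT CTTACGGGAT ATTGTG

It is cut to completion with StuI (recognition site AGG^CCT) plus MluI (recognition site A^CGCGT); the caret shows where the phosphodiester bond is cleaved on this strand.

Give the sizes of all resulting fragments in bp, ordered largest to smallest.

The StuI site (AGGCCT) starts at position 117.
StuI cuts after base 3 of each site, so after position 119.
MluI sites (ACGCGT) start at positions 156, 175.
MluI cuts after the first base of each site, so after positions 156, 175.
Combined cut positions: 119, 156, 175.
Circular molecule, 3 cuts → 3 fragments:
  120–156 → 37 bp
  157–175 → 19 bp
  176–276 then 1–119 → 101 + 119 = 220 bp
Sorted largest to smallest: 220, 37, 19 bp.

220, 37, 19 bp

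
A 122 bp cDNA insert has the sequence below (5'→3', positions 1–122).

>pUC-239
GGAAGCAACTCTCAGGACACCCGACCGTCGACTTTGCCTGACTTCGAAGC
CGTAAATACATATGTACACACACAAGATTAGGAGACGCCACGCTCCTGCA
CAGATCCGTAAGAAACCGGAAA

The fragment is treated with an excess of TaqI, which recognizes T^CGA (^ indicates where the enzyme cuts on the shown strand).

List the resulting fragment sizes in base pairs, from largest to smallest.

TaqI sites (TCGA) start at positions 28, 44.
TaqI cuts after the first base of each site, so after positions 28, 44.
Linear molecule, 2 cuts → 3 fragments:
  1–28 → 28 bp
  29–44 → 16 bp
  45–122 → 78 bp
Sorted largest to smallest: 78, 28, 16 bp.

78, 28, 16 bp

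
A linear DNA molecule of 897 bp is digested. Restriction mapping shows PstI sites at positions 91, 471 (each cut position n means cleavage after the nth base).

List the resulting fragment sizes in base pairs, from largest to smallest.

426, 380, 91 bp

Linear molecule, 2 cuts → 3 fragments:
  91 − 0 = 91 bp
  471 − 91 = 380 bp
  897 − 471 = 426 bp
Sorted largest to smallest: 426, 380, 91 bp.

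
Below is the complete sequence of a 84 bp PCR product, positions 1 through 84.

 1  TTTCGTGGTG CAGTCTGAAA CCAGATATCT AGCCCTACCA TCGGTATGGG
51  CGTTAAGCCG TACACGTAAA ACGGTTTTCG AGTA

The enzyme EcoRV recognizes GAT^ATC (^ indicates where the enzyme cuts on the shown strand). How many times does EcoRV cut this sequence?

GATATC occurs starting at position 24.
EcoRV cuts at 1 site.

1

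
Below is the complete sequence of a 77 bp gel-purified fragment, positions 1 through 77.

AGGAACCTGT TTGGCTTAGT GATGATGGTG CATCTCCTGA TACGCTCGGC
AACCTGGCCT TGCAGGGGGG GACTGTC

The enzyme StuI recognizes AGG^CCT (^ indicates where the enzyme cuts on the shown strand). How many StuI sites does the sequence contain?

0

No occurrence of AGGCCT is present in the sequence.
StuI does not cut: 0 sites.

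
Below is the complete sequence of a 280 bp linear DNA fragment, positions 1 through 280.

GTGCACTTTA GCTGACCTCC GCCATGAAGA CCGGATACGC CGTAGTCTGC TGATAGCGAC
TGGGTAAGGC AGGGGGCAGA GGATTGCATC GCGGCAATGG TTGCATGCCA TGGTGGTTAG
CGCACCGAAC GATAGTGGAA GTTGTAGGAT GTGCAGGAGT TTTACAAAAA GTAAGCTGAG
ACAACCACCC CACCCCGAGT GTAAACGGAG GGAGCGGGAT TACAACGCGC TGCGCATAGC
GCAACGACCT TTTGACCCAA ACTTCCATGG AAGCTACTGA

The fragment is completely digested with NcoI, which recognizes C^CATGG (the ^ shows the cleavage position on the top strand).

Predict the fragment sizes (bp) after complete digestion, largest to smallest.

NcoI sites (CCATGG) start at positions 108, 265.
NcoI cuts after the first base of each site, so after positions 108, 265.
Linear molecule, 2 cuts → 3 fragments:
  1–108 → 108 bp
  109–265 → 157 bp
  266–280 → 15 bp
Sorted largest to smallest: 157, 108, 15 bp.

157, 108, 15 bp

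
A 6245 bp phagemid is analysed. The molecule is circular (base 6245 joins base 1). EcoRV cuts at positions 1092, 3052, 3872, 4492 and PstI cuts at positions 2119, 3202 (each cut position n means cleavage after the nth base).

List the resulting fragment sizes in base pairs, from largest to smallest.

Combined cut positions (sorted): 1092, 2119, 3052, 3202, 3872, 4492.
Circular molecule, 6 cuts → 6 fragments:
  2119 − 1092 = 1027 bp
  3052 − 2119 = 933 bp
  3202 − 3052 = 150 bp
  3872 − 3202 = 670 bp
  4492 − 3872 = 620 bp
  wrap: 6245 − 4492 + 1092 = 2845 bp
Sorted largest to smallest: 2845, 1027, 933, 670, 620, 150 bp.

2845, 1027, 933, 670, 620, 150 bp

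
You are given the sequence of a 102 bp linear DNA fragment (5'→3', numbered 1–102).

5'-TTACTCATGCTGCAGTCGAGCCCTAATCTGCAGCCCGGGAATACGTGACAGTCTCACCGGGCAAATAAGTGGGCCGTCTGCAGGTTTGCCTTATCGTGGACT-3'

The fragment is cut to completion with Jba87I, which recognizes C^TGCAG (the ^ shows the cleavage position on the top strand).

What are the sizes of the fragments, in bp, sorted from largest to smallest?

50, 24, 18, 10 bp

Jba87I sites (CTGCAG) start at positions 10, 28, 78.
Jba87I cuts after the first base of each site, so after positions 10, 28, 78.
Linear molecule, 3 cuts → 4 fragments:
  1–10 → 10 bp
  11–28 → 18 bp
  29–78 → 50 bp
  79–102 → 24 bp
Sorted largest to smallest: 50, 24, 18, 10 bp.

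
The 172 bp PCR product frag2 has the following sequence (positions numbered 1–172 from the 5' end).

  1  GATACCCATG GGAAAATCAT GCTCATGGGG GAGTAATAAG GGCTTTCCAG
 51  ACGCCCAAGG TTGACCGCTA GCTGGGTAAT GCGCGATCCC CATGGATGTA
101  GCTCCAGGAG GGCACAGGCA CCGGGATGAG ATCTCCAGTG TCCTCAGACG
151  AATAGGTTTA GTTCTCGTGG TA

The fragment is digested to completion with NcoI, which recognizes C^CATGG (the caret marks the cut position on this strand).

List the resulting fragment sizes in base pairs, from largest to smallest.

84, 82, 6 bp

NcoI sites (CCATGG) start at positions 6, 90.
NcoI cuts after the first base of each site, so after positions 6, 90.
Linear molecule, 2 cuts → 3 fragments:
  1–6 → 6 bp
  7–90 → 84 bp
  91–172 → 82 bp
Sorted largest to smallest: 84, 82, 6 bp.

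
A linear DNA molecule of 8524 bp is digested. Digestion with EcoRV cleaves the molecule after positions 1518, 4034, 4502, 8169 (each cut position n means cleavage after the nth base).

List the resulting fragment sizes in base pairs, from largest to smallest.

3667, 2516, 1518, 468, 355 bp

Linear molecule, 4 cuts → 5 fragments:
  1518 − 0 = 1518 bp
  4034 − 1518 = 2516 bp
  4502 − 4034 = 468 bp
  8169 − 4502 = 3667 bp
  8524 − 8169 = 355 bp
Sorted largest to smallest: 3667, 2516, 1518, 468, 355 bp.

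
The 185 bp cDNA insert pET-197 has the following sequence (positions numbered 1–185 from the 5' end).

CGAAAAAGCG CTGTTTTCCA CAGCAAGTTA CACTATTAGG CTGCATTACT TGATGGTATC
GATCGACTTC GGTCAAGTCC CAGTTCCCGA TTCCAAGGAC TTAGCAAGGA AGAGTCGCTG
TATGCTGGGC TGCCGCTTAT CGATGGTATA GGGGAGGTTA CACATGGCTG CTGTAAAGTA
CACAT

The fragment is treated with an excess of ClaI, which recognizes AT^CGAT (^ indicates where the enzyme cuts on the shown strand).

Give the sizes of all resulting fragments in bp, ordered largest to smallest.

ClaI sites (ATCGAT) start at positions 58, 139.
ClaI cuts after base 2 of each site, so after positions 59, 140.
Linear molecule, 2 cuts → 3 fragments:
  1–59 → 59 bp
  60–140 → 81 bp
  141–185 → 45 bp
Sorted largest to smallest: 81, 59, 45 bp.

81, 59, 45 bp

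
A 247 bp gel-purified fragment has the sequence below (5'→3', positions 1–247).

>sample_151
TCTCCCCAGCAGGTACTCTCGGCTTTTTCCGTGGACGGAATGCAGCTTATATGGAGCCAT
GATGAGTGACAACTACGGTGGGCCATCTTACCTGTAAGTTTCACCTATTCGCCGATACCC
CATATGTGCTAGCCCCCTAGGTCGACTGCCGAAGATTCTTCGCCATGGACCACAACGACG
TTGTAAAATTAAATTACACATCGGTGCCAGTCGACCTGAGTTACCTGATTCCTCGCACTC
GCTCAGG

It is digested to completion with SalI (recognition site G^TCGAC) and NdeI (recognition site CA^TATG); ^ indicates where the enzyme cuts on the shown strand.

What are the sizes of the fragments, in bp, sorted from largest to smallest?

SalI sites (GTCGAC) start at positions 141, 210.
SalI cuts after the first base of each site, so after positions 141, 210.
The NdeI site (CATATG) starts at position 121.
NdeI cuts after base 2 of each site, so after position 122.
Combined cut positions: 122, 141, 210.
Linear molecule, 3 cuts → 4 fragments:
  1–122 → 122 bp
  123–141 → 19 bp
  142–210 → 69 bp
  211–247 → 37 bp
Sorted largest to smallest: 122, 69, 37, 19 bp.

122, 69, 37, 19 bp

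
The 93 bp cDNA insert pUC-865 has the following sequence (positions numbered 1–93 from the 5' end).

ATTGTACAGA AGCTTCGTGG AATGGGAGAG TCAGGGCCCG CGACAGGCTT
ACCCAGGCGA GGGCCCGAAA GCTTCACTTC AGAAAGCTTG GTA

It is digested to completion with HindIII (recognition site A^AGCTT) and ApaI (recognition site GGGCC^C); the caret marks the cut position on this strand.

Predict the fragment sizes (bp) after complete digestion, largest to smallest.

HindIII sites (AAGCTT) start at positions 10, 69, 84.
HindIII cuts after the first base of each site, so after positions 10, 69, 84.
ApaI sites (GGGCCC) start at positions 34, 61.
ApaI cuts after base 5 of each site (before the last base), so after positions 38, 65.
Combined cut positions: 10, 38, 65, 69, 84.
Linear molecule, 5 cuts → 6 fragments:
  1–10 → 10 bp
  11–38 → 28 bp
  39–65 → 27 bp
  66–69 → 4 bp
  70–84 → 15 bp
  85–93 → 9 bp
Sorted largest to smallest: 28, 27, 15, 10, 9, 4 bp.

28, 27, 15, 10, 9, 4 bp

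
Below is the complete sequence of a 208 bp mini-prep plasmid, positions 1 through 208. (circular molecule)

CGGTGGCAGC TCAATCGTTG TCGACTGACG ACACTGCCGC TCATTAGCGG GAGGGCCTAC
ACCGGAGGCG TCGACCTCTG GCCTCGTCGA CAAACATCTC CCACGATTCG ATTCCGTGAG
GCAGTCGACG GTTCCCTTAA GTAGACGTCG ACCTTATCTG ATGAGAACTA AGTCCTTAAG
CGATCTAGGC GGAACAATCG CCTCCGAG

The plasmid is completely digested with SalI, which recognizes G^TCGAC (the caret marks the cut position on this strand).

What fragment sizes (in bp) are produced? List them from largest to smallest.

SalI sites (GTCGAC) start at positions 20, 70, 86, 124, 147.
SalI cuts after the first base of each site, so after positions 20, 70, 86, 124, 147.
Circular molecule, 5 cuts → 5 fragments:
  21–70 → 50 bp
  71–86 → 16 bp
  87–124 → 38 bp
  125–147 → 23 bp
  148–208 then 1–20 → 61 + 20 = 81 bp
Sorted largest to smallest: 81, 50, 38, 23, 16 bp.

81, 50, 38, 23, 16 bp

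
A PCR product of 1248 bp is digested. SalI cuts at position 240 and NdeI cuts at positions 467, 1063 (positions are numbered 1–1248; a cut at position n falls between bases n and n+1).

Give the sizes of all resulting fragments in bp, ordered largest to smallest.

596, 240, 227, 185 bp

Combined cut positions (sorted): 240, 467, 1063.
Linear molecule, 3 cuts → 4 fragments:
  240 − 0 = 240 bp
  467 − 240 = 227 bp
  1063 − 467 = 596 bp
  1248 − 1063 = 185 bp
Sorted largest to smallest: 596, 240, 227, 185 bp.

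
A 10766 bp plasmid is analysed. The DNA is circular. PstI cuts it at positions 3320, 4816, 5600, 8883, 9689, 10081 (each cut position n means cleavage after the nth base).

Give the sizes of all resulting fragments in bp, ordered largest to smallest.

Circular molecule, 6 cuts → 6 fragments:
  4816 − 3320 = 1496 bp
  5600 − 4816 = 784 bp
  8883 − 5600 = 3283 bp
  9689 − 8883 = 806 bp
  10081 − 9689 = 392 bp
  wrap: 10766 − 10081 + 3320 = 4005 bp
Sorted largest to smallest: 4005, 3283, 1496, 806, 784, 392 bp.

4005, 3283, 1496, 806, 784, 392 bp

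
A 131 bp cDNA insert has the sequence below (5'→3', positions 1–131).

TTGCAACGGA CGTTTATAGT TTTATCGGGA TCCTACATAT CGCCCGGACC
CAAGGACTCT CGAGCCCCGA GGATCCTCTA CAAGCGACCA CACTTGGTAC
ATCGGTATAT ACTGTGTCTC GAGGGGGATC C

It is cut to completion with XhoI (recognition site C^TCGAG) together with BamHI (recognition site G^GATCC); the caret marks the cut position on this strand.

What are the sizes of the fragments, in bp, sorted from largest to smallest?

XhoI sites (CTCGAG) start at positions 59, 118.
XhoI cuts after the first base of each site, so after positions 59, 118.
BamHI sites (GGATCC) start at positions 28, 71, 126.
BamHI cuts after the first base of each site, so after positions 28, 71, 126.
Combined cut positions: 28, 59, 71, 118, 126.
Linear molecule, 5 cuts → 6 fragments:
  1–28 → 28 bp
  29–59 → 31 bp
  60–71 → 12 bp
  72–118 → 47 bp
  119–126 → 8 bp
  127–131 → 5 bp
Sorted largest to smallest: 47, 31, 28, 12, 8, 5 bp.

47, 31, 28, 12, 8, 5 bp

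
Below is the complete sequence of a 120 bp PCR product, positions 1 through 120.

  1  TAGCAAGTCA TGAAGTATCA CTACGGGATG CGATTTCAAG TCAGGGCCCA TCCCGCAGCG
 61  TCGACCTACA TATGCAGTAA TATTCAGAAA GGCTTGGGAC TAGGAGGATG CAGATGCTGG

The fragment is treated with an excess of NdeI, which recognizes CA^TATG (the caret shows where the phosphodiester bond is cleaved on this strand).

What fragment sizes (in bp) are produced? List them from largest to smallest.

The NdeI site (CATATG) starts at position 69.
NdeI cuts after base 2 of each site, so after position 70.
Linear molecule, 1 cut → 2 fragments:
  1–70 → 70 bp
  71–120 → 50 bp
Sorted largest to smallest: 70, 50 bp.

70, 50 bp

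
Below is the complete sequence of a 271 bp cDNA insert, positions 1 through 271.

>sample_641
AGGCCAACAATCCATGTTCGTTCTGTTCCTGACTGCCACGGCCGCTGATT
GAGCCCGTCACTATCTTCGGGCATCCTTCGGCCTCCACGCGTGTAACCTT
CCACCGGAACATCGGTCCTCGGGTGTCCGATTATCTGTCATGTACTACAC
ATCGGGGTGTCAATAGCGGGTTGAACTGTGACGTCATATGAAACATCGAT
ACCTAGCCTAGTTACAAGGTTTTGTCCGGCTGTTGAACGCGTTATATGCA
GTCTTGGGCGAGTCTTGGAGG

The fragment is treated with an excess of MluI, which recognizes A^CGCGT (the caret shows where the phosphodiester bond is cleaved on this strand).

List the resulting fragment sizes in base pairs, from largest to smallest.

MluI sites (ACGCGT) start at positions 87, 237.
MluI cuts after the first base of each site, so after positions 87, 237.
Linear molecule, 2 cuts → 3 fragments:
  1–87 → 87 bp
  88–237 → 150 bp
  238–271 → 34 bp
Sorted largest to smallest: 150, 87, 34 bp.

150, 87, 34 bp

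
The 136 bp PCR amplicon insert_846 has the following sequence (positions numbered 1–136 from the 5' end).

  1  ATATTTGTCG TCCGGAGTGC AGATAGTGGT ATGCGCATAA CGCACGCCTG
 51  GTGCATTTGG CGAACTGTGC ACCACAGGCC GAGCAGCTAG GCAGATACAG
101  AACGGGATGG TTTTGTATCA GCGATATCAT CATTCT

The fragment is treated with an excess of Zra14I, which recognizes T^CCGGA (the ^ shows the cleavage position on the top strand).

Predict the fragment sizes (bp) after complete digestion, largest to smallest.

125, 11 bp

The Zra14I site (TCCGGA) starts at position 11.
Zra14I cuts after the first base of each site, so after position 11.
Linear molecule, 1 cut → 2 fragments:
  1–11 → 11 bp
  12–136 → 125 bp
Sorted largest to smallest: 125, 11 bp.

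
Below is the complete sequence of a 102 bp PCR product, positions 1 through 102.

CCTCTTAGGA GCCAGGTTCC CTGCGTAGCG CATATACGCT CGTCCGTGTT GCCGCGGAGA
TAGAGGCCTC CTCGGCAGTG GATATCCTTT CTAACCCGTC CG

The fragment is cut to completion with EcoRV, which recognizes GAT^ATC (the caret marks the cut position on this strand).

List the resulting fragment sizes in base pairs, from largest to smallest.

83, 19 bp

The EcoRV site (GATATC) starts at position 81.
EcoRV cuts after base 3 of each site, so after position 83.
Linear molecule, 1 cut → 2 fragments:
  1–83 → 83 bp
  84–102 → 19 bp
Sorted largest to smallest: 83, 19 bp.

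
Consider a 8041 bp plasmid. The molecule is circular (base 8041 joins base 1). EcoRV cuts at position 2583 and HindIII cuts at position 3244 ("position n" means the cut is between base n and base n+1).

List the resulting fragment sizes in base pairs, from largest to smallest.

Combined cut positions (sorted): 2583, 3244.
Circular molecule, 2 cuts → 2 fragments:
  3244 − 2583 = 661 bp
  wrap: 8041 − 3244 + 2583 = 7380 bp
Sorted largest to smallest: 7380, 661 bp.

7380, 661 bp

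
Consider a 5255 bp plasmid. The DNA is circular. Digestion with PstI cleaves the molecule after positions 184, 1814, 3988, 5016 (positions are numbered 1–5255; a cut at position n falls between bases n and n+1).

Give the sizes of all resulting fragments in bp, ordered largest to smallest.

2174, 1630, 1028, 423 bp

Circular molecule, 4 cuts → 4 fragments:
  1814 − 184 = 1630 bp
  3988 − 1814 = 2174 bp
  5016 − 3988 = 1028 bp
  wrap: 5255 − 5016 + 184 = 423 bp
Sorted largest to smallest: 2174, 1630, 1028, 423 bp.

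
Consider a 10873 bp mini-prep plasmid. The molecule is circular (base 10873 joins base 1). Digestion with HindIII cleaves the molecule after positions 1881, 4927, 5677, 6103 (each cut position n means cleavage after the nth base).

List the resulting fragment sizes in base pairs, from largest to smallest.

Circular molecule, 4 cuts → 4 fragments:
  4927 − 1881 = 3046 bp
  5677 − 4927 = 750 bp
  6103 − 5677 = 426 bp
  wrap: 10873 − 6103 + 1881 = 6651 bp
Sorted largest to smallest: 6651, 3046, 750, 426 bp.

6651, 3046, 750, 426 bp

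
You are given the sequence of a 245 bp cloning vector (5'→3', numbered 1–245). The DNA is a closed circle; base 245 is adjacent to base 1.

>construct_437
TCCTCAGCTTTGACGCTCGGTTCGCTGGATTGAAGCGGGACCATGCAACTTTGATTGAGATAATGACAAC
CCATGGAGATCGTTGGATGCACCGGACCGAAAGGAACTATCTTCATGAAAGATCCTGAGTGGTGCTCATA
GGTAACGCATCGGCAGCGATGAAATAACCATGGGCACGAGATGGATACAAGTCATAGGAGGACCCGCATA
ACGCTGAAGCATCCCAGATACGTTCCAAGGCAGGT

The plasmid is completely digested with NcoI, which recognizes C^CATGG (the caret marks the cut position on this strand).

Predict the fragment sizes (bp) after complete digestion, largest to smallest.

148, 97 bp

NcoI sites (CCATGG) start at positions 71, 168.
NcoI cuts after the first base of each site, so after positions 71, 168.
Circular molecule, 2 cuts → 2 fragments:
  72–168 → 97 bp
  169–245 then 1–71 → 77 + 71 = 148 bp
Sorted largest to smallest: 148, 97 bp.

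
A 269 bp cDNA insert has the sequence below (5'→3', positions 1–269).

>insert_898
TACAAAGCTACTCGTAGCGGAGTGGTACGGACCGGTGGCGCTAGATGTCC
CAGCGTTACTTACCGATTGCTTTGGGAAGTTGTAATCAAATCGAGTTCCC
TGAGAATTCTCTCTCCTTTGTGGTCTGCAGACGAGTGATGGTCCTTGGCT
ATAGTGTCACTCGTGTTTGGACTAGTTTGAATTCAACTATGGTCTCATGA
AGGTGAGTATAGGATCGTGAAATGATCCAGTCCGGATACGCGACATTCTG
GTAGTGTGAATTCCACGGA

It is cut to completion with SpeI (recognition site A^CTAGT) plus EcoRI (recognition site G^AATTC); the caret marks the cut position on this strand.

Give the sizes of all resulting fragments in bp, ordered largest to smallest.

104, 79, 67, 11, 8 bp

The SpeI site (ACTAGT) starts at position 171.
SpeI cuts after the first base of each site, so after position 171.
EcoRI sites (GAATTC) start at positions 104, 179, 258.
EcoRI cuts after the first base of each site, so after positions 104, 179, 258.
Combined cut positions: 104, 171, 179, 258.
Linear molecule, 4 cuts → 5 fragments:
  1–104 → 104 bp
  105–171 → 67 bp
  172–179 → 8 bp
  180–258 → 79 bp
  259–269 → 11 bp
Sorted largest to smallest: 104, 79, 67, 11, 8 bp.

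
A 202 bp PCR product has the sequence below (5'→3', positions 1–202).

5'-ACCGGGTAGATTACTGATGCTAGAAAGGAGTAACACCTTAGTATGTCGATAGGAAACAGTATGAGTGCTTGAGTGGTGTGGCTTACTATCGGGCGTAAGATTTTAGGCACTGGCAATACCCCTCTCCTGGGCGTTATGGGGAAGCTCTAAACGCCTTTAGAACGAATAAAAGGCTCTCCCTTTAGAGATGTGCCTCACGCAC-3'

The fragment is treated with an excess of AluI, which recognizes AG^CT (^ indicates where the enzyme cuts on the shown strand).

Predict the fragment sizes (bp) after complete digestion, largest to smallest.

144, 58 bp

The AluI site (AGCT) starts at position 143.
AluI cuts after base 2 of each site, so after position 144.
Linear molecule, 1 cut → 2 fragments:
  1–144 → 144 bp
  145–202 → 58 bp
Sorted largest to smallest: 144, 58 bp.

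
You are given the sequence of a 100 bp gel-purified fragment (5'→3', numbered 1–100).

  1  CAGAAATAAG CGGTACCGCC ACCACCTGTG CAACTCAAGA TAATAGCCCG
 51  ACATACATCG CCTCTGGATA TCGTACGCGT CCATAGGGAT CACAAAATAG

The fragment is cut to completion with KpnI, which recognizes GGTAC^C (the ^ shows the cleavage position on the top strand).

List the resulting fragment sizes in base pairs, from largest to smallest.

84, 16 bp

The KpnI site (GGTACC) starts at position 12.
KpnI cuts after base 5 of each site (before the last base), so after position 16.
Linear molecule, 1 cut → 2 fragments:
  1–16 → 16 bp
  17–100 → 84 bp
Sorted largest to smallest: 84, 16 bp.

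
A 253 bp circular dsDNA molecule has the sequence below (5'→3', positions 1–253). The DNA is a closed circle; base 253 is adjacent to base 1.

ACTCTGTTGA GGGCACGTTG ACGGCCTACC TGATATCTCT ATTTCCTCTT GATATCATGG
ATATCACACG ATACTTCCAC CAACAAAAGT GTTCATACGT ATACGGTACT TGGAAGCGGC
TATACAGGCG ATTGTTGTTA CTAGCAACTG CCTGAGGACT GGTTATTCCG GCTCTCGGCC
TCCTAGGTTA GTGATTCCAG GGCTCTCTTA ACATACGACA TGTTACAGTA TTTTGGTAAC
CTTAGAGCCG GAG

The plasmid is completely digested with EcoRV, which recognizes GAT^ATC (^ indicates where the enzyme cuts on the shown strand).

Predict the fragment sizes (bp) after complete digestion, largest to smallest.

EcoRV sites (GATATC) start at positions 32, 51, 60.
EcoRV cuts after base 3 of each site, so after positions 34, 53, 62.
Circular molecule, 3 cuts → 3 fragments:
  35–53 → 19 bp
  54–62 → 9 bp
  63–253 then 1–34 → 191 + 34 = 225 bp
Sorted largest to smallest: 225, 19, 9 bp.

225, 19, 9 bp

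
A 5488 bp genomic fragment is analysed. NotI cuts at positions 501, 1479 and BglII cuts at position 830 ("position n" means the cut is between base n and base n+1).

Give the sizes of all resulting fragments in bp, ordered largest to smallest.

4009, 649, 501, 329 bp

Combined cut positions (sorted): 501, 830, 1479.
Linear molecule, 3 cuts → 4 fragments:
  501 − 0 = 501 bp
  830 − 501 = 329 bp
  1479 − 830 = 649 bp
  5488 − 1479 = 4009 bp
Sorted largest to smallest: 4009, 649, 501, 329 bp.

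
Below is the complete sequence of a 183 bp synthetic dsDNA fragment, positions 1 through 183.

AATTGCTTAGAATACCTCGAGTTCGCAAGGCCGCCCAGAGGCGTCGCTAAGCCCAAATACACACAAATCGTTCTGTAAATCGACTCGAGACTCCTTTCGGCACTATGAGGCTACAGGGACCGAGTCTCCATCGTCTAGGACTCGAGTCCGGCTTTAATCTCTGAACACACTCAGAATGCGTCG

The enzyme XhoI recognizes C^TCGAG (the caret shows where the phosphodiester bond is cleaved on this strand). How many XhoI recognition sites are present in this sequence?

3

CTCGAG occurs starting at positions 16, 84, 141.
XhoI cuts at 3 sites.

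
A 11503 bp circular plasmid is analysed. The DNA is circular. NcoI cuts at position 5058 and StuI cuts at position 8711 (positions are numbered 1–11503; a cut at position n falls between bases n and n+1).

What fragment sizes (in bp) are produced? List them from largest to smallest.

7850, 3653 bp

Combined cut positions (sorted): 5058, 8711.
Circular molecule, 2 cuts → 2 fragments:
  8711 − 5058 = 3653 bp
  wrap: 11503 − 8711 + 5058 = 7850 bp
Sorted largest to smallest: 7850, 3653 bp.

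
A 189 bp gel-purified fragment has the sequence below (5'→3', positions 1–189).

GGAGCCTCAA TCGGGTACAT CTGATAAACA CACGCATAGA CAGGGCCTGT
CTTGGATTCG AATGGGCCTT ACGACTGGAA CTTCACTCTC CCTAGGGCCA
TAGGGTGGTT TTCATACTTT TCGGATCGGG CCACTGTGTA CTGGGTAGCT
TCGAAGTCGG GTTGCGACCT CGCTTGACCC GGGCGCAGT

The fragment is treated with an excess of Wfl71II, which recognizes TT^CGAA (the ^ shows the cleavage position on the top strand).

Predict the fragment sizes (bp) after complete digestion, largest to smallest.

Wfl71II sites (TTCGAA) start at positions 57, 150.
Wfl71II cuts after base 2 of each site, so after positions 58, 151.
Linear molecule, 2 cuts → 3 fragments:
  1–58 → 58 bp
  59–151 → 93 bp
  152–189 → 38 bp
Sorted largest to smallest: 93, 58, 38 bp.

93, 58, 38 bp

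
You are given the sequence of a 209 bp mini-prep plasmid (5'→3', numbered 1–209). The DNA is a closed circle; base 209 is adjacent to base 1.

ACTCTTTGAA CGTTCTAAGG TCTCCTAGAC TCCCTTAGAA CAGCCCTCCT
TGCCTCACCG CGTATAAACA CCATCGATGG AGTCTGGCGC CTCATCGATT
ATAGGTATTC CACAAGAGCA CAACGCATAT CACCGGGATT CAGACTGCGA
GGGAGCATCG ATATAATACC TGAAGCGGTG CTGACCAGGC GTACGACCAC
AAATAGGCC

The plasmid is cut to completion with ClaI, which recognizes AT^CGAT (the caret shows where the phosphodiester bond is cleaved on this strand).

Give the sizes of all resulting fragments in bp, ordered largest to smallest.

ClaI sites (ATCGAT) start at positions 73, 94, 157.
ClaI cuts after base 2 of each site, so after positions 74, 95, 158.
Circular molecule, 3 cuts → 3 fragments:
  75–95 → 21 bp
  96–158 → 63 bp
  159–209 then 1–74 → 51 + 74 = 125 bp
Sorted largest to smallest: 125, 63, 21 bp.

125, 63, 21 bp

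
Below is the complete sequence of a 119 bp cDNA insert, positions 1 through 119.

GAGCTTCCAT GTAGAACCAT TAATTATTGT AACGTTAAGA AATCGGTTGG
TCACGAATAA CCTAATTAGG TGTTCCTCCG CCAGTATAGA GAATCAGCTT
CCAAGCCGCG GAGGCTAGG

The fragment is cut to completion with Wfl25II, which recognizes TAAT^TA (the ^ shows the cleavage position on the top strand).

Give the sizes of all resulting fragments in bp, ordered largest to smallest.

Wfl25II sites (TAATTA) start at positions 21, 63.
Wfl25II cuts after base 4 of each site, so after positions 24, 66.
Linear molecule, 2 cuts → 3 fragments:
  1–24 → 24 bp
  25–66 → 42 bp
  67–119 → 53 bp
Sorted largest to smallest: 53, 42, 24 bp.

53, 42, 24 bp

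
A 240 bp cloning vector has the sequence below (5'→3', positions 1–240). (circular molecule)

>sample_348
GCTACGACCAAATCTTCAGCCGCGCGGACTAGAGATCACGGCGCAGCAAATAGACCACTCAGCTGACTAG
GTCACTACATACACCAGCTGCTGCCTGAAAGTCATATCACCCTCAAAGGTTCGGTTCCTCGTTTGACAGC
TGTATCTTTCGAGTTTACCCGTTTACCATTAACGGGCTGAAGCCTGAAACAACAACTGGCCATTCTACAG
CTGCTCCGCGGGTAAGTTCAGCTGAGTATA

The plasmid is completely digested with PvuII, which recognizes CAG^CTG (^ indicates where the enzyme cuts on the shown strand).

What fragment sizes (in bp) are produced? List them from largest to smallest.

71, 71, 52, 25, 21 bp

PvuII sites (CAGCTG) start at positions 60, 85, 137, 208, 229.
PvuII cuts after base 3 of each site, so after positions 62, 87, 139, 210, 231.
Circular molecule, 5 cuts → 5 fragments:
  63–87 → 25 bp
  88–139 → 52 bp
  140–210 → 71 bp
  211–231 → 21 bp
  232–240 then 1–62 → 9 + 62 = 71 bp
Sorted largest to smallest: 71, 71, 52, 25, 21 bp.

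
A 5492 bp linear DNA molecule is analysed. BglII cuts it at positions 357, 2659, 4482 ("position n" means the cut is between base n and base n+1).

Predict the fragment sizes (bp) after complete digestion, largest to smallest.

2302, 1823, 1010, 357 bp

Linear molecule, 3 cuts → 4 fragments:
  357 − 0 = 357 bp
  2659 − 357 = 2302 bp
  4482 − 2659 = 1823 bp
  5492 − 4482 = 1010 bp
Sorted largest to smallest: 2302, 1823, 1010, 357 bp.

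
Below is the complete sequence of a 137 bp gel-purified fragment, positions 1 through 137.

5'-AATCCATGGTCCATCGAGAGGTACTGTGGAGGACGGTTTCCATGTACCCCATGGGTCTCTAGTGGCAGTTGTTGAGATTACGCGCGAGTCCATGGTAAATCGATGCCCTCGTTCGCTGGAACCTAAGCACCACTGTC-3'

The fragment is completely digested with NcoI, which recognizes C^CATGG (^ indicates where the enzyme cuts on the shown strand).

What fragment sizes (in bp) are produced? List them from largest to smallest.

NcoI sites (CCATGG) start at positions 4, 49, 90.
NcoI cuts after the first base of each site, so after positions 4, 49, 90.
Linear molecule, 3 cuts → 4 fragments:
  1–4 → 4 bp
  5–49 → 45 bp
  50–90 → 41 bp
  91–137 → 47 bp
Sorted largest to smallest: 47, 45, 41, 4 bp.

47, 45, 41, 4 bp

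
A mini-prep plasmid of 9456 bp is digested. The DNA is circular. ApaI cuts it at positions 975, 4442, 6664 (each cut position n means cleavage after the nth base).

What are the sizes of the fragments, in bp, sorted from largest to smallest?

Circular molecule, 3 cuts → 3 fragments:
  4442 − 975 = 3467 bp
  6664 − 4442 = 2222 bp
  wrap: 9456 − 6664 + 975 = 3767 bp
Sorted largest to smallest: 3767, 3467, 2222 bp.

3767, 3467, 2222 bp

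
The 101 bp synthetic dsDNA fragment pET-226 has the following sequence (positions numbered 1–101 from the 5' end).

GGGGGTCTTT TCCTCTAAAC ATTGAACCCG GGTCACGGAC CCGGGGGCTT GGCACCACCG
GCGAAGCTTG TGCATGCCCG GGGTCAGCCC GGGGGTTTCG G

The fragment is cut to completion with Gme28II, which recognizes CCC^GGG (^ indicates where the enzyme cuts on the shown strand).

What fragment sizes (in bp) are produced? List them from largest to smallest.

37, 29, 13, 11, 11 bp

Gme28II sites (CCCGGG) start at positions 27, 40, 77, 88.
Gme28II cuts after base 3 of each site, so after positions 29, 42, 79, 90.
Linear molecule, 4 cuts → 5 fragments:
  1–29 → 29 bp
  30–42 → 13 bp
  43–79 → 37 bp
  80–90 → 11 bp
  91–101 → 11 bp
Sorted largest to smallest: 37, 29, 13, 11, 11 bp.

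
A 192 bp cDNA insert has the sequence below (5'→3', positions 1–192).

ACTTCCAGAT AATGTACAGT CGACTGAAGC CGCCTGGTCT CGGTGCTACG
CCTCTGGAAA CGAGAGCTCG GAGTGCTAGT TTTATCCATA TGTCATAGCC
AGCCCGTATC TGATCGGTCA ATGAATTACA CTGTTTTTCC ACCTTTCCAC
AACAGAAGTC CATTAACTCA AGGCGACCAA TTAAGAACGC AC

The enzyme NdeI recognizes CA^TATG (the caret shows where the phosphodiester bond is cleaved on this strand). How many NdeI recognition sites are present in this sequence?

CATATG occurs starting at position 87.
NdeI cuts at 1 site.

1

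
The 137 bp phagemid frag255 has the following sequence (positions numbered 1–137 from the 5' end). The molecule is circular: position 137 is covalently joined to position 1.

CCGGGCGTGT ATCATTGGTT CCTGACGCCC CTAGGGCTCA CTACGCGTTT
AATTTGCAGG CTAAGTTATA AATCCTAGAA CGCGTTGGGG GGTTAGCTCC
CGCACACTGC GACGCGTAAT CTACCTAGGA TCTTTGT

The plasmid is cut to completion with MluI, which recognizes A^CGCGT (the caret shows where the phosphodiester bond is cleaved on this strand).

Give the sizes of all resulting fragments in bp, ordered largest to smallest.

68, 37, 32 bp

MluI sites (ACGCGT) start at positions 43, 80, 112.
MluI cuts after the first base of each site, so after positions 43, 80, 112.
Circular molecule, 3 cuts → 3 fragments:
  44–80 → 37 bp
  81–112 → 32 bp
  113–137 then 1–43 → 25 + 43 = 68 bp
Sorted largest to smallest: 68, 37, 32 bp.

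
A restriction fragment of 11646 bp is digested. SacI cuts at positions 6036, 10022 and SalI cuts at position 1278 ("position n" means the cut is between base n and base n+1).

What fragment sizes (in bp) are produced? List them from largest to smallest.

4758, 3986, 1624, 1278 bp

Combined cut positions (sorted): 1278, 6036, 10022.
Linear molecule, 3 cuts → 4 fragments:
  1278 − 0 = 1278 bp
  6036 − 1278 = 4758 bp
  10022 − 6036 = 3986 bp
  11646 − 10022 = 1624 bp
Sorted largest to smallest: 4758, 3986, 1624, 1278 bp.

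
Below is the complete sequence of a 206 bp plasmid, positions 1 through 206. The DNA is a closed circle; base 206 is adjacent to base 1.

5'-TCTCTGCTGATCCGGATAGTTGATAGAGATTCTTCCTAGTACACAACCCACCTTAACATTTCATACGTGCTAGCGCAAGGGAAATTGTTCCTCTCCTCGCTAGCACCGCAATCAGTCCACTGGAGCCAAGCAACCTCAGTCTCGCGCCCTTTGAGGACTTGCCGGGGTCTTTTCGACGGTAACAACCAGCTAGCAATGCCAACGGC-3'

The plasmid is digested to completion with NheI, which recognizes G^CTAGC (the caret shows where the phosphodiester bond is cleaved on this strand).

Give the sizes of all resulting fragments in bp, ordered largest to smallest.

90, 86, 30 bp

NheI sites (GCTAGC) start at positions 69, 99, 189.
NheI cuts after the first base of each site, so after positions 69, 99, 189.
Circular molecule, 3 cuts → 3 fragments:
  70–99 → 30 bp
  100–189 → 90 bp
  190–206 then 1–69 → 17 + 69 = 86 bp
Sorted largest to smallest: 90, 86, 30 bp.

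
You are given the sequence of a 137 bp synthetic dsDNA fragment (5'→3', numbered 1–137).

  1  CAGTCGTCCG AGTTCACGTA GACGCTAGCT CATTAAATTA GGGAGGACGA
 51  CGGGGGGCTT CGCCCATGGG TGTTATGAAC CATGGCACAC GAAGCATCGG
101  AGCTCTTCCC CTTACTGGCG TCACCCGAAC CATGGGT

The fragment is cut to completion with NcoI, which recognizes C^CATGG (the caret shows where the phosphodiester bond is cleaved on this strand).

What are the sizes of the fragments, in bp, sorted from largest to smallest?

64, 50, 16, 7 bp

NcoI sites (CCATGG) start at positions 64, 80, 130.
NcoI cuts after the first base of each site, so after positions 64, 80, 130.
Linear molecule, 3 cuts → 4 fragments:
  1–64 → 64 bp
  65–80 → 16 bp
  81–130 → 50 bp
  131–137 → 7 bp
Sorted largest to smallest: 64, 50, 16, 7 bp.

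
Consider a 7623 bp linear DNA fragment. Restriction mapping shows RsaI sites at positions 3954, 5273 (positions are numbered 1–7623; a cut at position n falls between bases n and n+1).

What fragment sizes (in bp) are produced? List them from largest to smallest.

Linear molecule, 2 cuts → 3 fragments:
  3954 − 0 = 3954 bp
  5273 − 3954 = 1319 bp
  7623 − 5273 = 2350 bp
Sorted largest to smallest: 3954, 2350, 1319 bp.

3954, 2350, 1319 bp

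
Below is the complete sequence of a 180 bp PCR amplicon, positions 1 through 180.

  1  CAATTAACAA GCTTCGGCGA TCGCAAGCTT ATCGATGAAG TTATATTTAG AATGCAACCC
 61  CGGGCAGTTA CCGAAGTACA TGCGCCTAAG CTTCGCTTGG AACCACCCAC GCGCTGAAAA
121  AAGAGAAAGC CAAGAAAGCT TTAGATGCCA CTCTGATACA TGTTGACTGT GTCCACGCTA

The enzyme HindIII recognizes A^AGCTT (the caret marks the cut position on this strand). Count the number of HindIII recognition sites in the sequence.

AAGCTT occurs starting at positions 9, 25, 88, 136.
HindIII cuts at 4 sites.

4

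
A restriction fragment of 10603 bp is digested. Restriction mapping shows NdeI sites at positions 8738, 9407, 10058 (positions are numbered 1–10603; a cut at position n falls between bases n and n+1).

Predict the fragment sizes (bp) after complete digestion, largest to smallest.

8738, 669, 651, 545 bp

Linear molecule, 3 cuts → 4 fragments:
  8738 − 0 = 8738 bp
  9407 − 8738 = 669 bp
  10058 − 9407 = 651 bp
  10603 − 10058 = 545 bp
Sorted largest to smallest: 8738, 669, 651, 545 bp.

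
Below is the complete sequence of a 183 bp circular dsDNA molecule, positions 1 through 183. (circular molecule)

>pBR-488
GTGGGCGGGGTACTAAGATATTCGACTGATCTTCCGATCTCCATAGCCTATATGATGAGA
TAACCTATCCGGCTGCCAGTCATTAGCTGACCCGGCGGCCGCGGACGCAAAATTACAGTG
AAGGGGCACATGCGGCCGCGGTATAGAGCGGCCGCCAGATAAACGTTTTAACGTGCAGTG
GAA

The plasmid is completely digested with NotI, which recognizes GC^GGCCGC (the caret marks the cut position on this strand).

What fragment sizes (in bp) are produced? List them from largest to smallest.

130, 37, 16 bp

NotI sites (GCGGCCGC) start at positions 95, 132, 148.
NotI cuts after base 2 of each site, so after positions 96, 133, 149.
Circular molecule, 3 cuts → 3 fragments:
  97–133 → 37 bp
  134–149 → 16 bp
  150–183 then 1–96 → 34 + 96 = 130 bp
Sorted largest to smallest: 130, 37, 16 bp.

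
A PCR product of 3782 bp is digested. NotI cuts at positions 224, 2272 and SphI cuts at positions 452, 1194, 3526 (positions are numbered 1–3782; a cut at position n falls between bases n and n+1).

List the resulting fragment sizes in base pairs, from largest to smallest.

Combined cut positions (sorted): 224, 452, 1194, 2272, 3526.
Linear molecule, 5 cuts → 6 fragments:
  224 − 0 = 224 bp
  452 − 224 = 228 bp
  1194 − 452 = 742 bp
  2272 − 1194 = 1078 bp
  3526 − 2272 = 1254 bp
  3782 − 3526 = 256 bp
Sorted largest to smallest: 1254, 1078, 742, 256, 228, 224 bp.

1254, 1078, 742, 256, 228, 224 bp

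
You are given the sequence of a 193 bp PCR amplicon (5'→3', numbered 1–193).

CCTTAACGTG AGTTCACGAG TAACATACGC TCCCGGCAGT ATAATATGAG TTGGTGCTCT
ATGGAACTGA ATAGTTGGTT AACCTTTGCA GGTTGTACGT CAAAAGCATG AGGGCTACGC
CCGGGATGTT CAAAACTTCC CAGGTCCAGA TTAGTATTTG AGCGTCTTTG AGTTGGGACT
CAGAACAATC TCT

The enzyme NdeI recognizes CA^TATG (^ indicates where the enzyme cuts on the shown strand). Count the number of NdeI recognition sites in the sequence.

No occurrence of CATATG is present in the sequence.
NdeI does not cut: 0 sites.

0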